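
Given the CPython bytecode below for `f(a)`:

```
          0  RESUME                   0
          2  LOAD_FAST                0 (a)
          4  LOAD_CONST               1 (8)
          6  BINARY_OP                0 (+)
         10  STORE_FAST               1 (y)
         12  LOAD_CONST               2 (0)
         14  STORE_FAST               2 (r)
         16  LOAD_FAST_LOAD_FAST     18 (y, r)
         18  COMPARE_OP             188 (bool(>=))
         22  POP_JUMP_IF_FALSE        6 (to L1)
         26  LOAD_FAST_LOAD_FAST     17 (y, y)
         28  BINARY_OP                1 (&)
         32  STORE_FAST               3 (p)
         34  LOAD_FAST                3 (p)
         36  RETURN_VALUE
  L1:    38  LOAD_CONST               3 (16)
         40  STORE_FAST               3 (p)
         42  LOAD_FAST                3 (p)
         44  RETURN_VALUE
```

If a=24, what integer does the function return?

LOAD_FAST a → push 24. Stack: [24]
LOAD_CONST → push 8. Stack: [24, 8]
BINARY_OP + → 24 + 8 = 32. Stack: [32]
STORE_FAST y → y=32. Stack: []
LOAD_CONST → push 0. Stack: [0]
STORE_FAST r → r=0. Stack: []
LOAD_FAST_LOAD_FAST y,r → push 32,0. Stack: [32, 0]
COMPARE_OP bool(>=) → 32 vs 0 = True. Stack: [True]
POP_JUMP_IF_FALSE → pop True; no jump. Stack: []
LOAD_FAST_LOAD_FAST y,y → push 32,32. Stack: [32, 32]
BINARY_OP & → 32 & 32 = 32. Stack: [32]
STORE_FAST p → p=32. Stack: []
LOAD_FAST p → push 32. Stack: [32]
RETURN_VALUE → return 32.

32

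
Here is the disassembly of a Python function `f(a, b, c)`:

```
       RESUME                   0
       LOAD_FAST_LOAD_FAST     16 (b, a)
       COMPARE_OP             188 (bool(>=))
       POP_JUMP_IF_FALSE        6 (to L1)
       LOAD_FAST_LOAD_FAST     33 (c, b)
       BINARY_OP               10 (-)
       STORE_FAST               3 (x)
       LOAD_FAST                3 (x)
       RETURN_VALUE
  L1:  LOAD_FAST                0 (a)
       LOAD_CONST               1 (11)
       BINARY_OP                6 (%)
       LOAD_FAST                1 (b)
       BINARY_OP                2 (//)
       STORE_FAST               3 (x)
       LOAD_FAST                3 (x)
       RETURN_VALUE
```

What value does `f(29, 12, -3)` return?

0

LOAD_FAST_LOAD_FAST b,a → push 12,29. Stack: [12, 29]
COMPARE_OP bool(>=) → 12 vs 29 = False. Stack: [False]
POP_JUMP_IF_FALSE → pop False; jump. Stack: []
LOAD_FAST a → push 29. Stack: [29]
LOAD_CONST → push 11. Stack: [29, 11]
BINARY_OP % → 29 % 11 = 7. Stack: [7]
LOAD_FAST b → push 12. Stack: [7, 12]
BINARY_OP // → 7 // 12 = 0. Stack: [0]
STORE_FAST x → x=0. Stack: []
LOAD_FAST x → push 0. Stack: [0]
RETURN_VALUE → return 0.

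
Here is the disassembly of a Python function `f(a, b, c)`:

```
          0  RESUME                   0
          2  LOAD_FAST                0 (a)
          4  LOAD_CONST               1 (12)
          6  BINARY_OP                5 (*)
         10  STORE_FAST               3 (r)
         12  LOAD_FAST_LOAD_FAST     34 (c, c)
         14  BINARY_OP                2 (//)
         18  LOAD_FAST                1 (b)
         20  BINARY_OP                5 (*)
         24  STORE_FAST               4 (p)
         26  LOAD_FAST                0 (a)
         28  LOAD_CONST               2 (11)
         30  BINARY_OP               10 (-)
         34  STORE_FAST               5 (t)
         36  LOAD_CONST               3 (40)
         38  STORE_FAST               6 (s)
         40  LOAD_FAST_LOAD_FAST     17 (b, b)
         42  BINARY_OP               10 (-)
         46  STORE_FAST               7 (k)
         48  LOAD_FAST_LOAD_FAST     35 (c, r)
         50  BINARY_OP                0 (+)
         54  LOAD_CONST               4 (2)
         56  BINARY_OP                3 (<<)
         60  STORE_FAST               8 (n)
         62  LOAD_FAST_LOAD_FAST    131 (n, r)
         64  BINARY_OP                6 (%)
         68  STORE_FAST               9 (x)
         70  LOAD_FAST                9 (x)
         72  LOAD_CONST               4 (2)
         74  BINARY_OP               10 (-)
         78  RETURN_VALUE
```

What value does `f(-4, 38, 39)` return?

-38

LOAD_FAST a → push -4. Stack: [-4]
LOAD_CONST → push 12. Stack: [-4, 12]
BINARY_OP * → -4 * 12 = -48. Stack: [-48]
STORE_FAST r → r=-48. Stack: []
LOAD_FAST_LOAD_FAST c,c → push 39,39. Stack: [39, 39]
BINARY_OP // → 39 // 39 = 1. Stack: [1]
LOAD_FAST b → push 38. Stack: [1, 38]
BINARY_OP * → 1 * 38 = 38. Stack: [38]
STORE_FAST p → p=38. Stack: []
LOAD_FAST a → push -4. Stack: [-4]
LOAD_CONST → push 11. Stack: [-4, 11]
BINARY_OP - → -4 - 11 = -15. Stack: [-15]
STORE_FAST t → t=-15. Stack: []
LOAD_CONST → push 40. Stack: [40]
STORE_FAST s → s=40. Stack: []
LOAD_FAST_LOAD_FAST b,b → push 38,38. Stack: [38, 38]
BINARY_OP - → 38 - 38 = 0. Stack: [0]
STORE_FAST k → k=0. Stack: []
LOAD_FAST_LOAD_FAST c,r → push 39,-48. Stack: [39, -48]
BINARY_OP + → 39 + -48 = -9. Stack: [-9]
LOAD_CONST → push 2. Stack: [-9, 2]
BINARY_OP << → -9 << 2 = -36. Stack: [-36]
STORE_FAST n → n=-36. Stack: []
LOAD_FAST_LOAD_FAST n,r → push -36,-48. Stack: [-36, -48]
BINARY_OP % → -36 % -48 = -36. Stack: [-36]
STORE_FAST x → x=-36. Stack: []
LOAD_FAST x → push -36. Stack: [-36]
LOAD_CONST → push 2. Stack: [-36, 2]
BINARY_OP - → -36 - 2 = -38. Stack: [-38]
RETURN_VALUE → return -38.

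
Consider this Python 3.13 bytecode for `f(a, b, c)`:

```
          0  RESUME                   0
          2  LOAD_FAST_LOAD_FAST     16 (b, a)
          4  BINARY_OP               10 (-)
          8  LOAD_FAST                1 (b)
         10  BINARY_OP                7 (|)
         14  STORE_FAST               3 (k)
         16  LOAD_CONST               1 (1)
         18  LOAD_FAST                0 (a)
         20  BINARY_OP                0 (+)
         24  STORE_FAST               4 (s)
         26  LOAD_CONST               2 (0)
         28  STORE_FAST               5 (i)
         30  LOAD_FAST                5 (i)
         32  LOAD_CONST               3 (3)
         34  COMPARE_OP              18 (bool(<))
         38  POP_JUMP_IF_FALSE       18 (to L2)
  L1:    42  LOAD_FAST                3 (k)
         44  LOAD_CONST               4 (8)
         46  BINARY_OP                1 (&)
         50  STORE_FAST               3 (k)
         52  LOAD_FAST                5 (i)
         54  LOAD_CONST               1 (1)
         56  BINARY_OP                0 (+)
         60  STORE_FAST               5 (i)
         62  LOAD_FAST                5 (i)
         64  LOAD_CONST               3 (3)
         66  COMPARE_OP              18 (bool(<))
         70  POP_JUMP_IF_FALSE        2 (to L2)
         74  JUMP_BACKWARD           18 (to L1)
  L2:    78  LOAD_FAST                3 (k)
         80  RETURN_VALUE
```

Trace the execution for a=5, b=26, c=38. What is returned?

LOAD_FAST_LOAD_FAST b,a → push 26,5. Stack: [26, 5]
BINARY_OP - → 26 - 5 = 21. Stack: [21]
LOAD_FAST b → push 26. Stack: [21, 26]
BINARY_OP | → 21 | 26 = 31. Stack: [31]
STORE_FAST k → k=31. Stack: []
LOAD_CONST → push 1. Stack: [1]
LOAD_FAST a → push 5. Stack: [1, 5]
BINARY_OP + → 1 + 5 = 6. Stack: [6]
STORE_FAST s → s=6. Stack: []
LOAD_CONST → push 0. Stack: [0]
STORE_FAST i → i=0. Stack: []
LOAD_FAST i → push 0. Stack: [0]
LOAD_CONST → push 3. Stack: [0, 3]
COMPARE_OP bool(<) → 0 vs 3 = True. Stack: [True]
POP_JUMP_IF_FALSE → pop True; no jump. Stack: []
LOAD_FAST k → push 31. Stack: [31]
LOAD_CONST → push 8. Stack: [31, 8]
BINARY_OP & → 31 & 8 = 8. Stack: [8]
STORE_FAST k → k=8. Stack: []
LOAD_FAST i → push 0. Stack: [0]
LOAD_CONST → push 1. Stack: [0, 1]
BINARY_OP + → 0 + 1 = 1. Stack: [1]
STORE_FAST i → i=1. Stack: []
LOAD_FAST i → push 1. Stack: [1]
LOAD_CONST → push 3. Stack: [1, 3]
COMPARE_OP bool(<) → 1 vs 3 = True. Stack: [True]
POP_JUMP_IF_FALSE → pop True; no jump. Stack: []
LOAD_FAST k → push 8. Stack: [8]
LOAD_CONST → push 8. Stack: [8, 8]
BINARY_OP & → 8 & 8 = 8. Stack: [8]
STORE_FAST k → k=8. Stack: []
LOAD_FAST i → push 1. Stack: [1]
LOAD_CONST → push 1. Stack: [1, 1]
BINARY_OP + → 1 + 1 = 2. Stack: [2]
STORE_FAST i → i=2. Stack: []
LOAD_FAST i → push 2. Stack: [2]
LOAD_CONST → push 3. Stack: [2, 3]
COMPARE_OP bool(<) → 2 vs 3 = True. Stack: [True]
POP_JUMP_IF_FALSE → pop True; no jump. Stack: []
LOAD_FAST k → push 8. Stack: [8]
LOAD_CONST → push 8. Stack: [8, 8]
BINARY_OP & → 8 & 8 = 8. Stack: [8]
STORE_FAST k → k=8. Stack: []
LOAD_FAST i → push 2. Stack: [2]
LOAD_CONST → push 1. Stack: [2, 1]
BINARY_OP + → 2 + 1 = 3. Stack: [3]
STORE_FAST i → i=3. Stack: []
LOAD_FAST i → push 3. Stack: [3]
LOAD_CONST → push 3. Stack: [3, 3]
COMPARE_OP bool(<) → 3 vs 3 = False. Stack: [False]
POP_JUMP_IF_FALSE → pop False; jump. Stack: []
LOAD_FAST k → push 8. Stack: [8]
RETURN_VALUE → return 8.

8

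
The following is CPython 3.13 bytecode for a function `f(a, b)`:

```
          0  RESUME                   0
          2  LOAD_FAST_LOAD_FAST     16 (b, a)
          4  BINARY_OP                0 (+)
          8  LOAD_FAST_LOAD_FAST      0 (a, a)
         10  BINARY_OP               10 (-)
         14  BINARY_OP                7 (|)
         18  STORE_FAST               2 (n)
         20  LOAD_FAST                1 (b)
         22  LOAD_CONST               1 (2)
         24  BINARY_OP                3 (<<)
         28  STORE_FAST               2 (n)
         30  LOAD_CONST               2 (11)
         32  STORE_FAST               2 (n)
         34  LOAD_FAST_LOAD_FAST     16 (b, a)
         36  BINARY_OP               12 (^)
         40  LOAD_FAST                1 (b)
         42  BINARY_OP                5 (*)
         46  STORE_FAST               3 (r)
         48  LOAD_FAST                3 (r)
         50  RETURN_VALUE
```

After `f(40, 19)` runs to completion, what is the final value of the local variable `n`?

LOAD_FAST_LOAD_FAST b,a → push 19,40. Stack: [19, 40]
BINARY_OP + → 19 + 40 = 59. Stack: [59]
LOAD_FAST_LOAD_FAST a,a → push 40,40. Stack: [59, 40, 40]
BINARY_OP - → 40 - 40 = 0. Stack: [59, 0]
BINARY_OP | → 59 | 0 = 59. Stack: [59]
STORE_FAST n → n=59. Stack: []
LOAD_FAST b → push 19. Stack: [19]
LOAD_CONST → push 2. Stack: [19, 2]
BINARY_OP << → 19 << 2 = 76. Stack: [76]
STORE_FAST n → n=76. Stack: []
LOAD_CONST → push 11. Stack: [11]
STORE_FAST n → n=11. Stack: []
LOAD_FAST_LOAD_FAST b,a → push 19,40. Stack: [19, 40]
BINARY_OP ^ → 19 ^ 40 = 59. Stack: [59]
LOAD_FAST b → push 19. Stack: [59, 19]
BINARY_OP * → 59 * 19 = 1121. Stack: [1121]
STORE_FAST r → r=1121. Stack: []
LOAD_FAST r → push 1121. Stack: [1121]
RETURN_VALUE → return 1121.

11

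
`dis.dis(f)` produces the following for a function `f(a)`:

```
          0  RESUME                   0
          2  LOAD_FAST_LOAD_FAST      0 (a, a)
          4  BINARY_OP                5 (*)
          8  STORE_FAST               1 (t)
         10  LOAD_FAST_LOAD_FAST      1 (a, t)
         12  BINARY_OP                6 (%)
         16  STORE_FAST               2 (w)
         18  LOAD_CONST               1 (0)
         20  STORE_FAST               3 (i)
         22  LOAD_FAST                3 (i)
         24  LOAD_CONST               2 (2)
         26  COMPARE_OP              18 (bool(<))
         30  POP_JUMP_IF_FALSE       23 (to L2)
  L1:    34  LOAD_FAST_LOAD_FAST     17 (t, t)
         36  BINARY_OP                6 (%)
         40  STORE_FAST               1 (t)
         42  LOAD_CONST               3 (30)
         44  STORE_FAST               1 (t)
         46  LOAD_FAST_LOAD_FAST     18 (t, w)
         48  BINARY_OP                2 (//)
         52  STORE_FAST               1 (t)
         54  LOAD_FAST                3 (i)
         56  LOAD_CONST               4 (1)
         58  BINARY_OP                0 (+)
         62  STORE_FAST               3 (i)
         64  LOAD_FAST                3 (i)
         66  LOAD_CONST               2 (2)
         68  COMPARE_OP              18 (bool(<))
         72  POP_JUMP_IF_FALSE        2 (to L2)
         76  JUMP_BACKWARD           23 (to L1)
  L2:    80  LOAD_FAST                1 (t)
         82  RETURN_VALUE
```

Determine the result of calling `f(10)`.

3

LOAD_FAST_LOAD_FAST a,a → push 10,10. Stack: [10, 10]
BINARY_OP * → 10 * 10 = 100. Stack: [100]
STORE_FAST t → t=100. Stack: []
LOAD_FAST_LOAD_FAST a,t → push 10,100. Stack: [10, 100]
BINARY_OP % → 10 % 100 = 10. Stack: [10]
STORE_FAST w → w=10. Stack: []
LOAD_CONST → push 0. Stack: [0]
STORE_FAST i → i=0. Stack: []
LOAD_FAST i → push 0. Stack: [0]
LOAD_CONST → push 2. Stack: [0, 2]
COMPARE_OP bool(<) → 0 vs 2 = True. Stack: [True]
POP_JUMP_IF_FALSE → pop True; no jump. Stack: []
LOAD_FAST_LOAD_FAST t,t → push 100,100. Stack: [100, 100]
BINARY_OP % → 100 % 100 = 0. Stack: [0]
STORE_FAST t → t=0. Stack: []
LOAD_CONST → push 30. Stack: [30]
STORE_FAST t → t=30. Stack: []
LOAD_FAST_LOAD_FAST t,w → push 30,10. Stack: [30, 10]
BINARY_OP // → 30 // 10 = 3. Stack: [3]
STORE_FAST t → t=3. Stack: []
LOAD_FAST i → push 0. Stack: [0]
LOAD_CONST → push 1. Stack: [0, 1]
BINARY_OP + → 0 + 1 = 1. Stack: [1]
STORE_FAST i → i=1. Stack: []
LOAD_FAST i → push 1. Stack: [1]
LOAD_CONST → push 2. Stack: [1, 2]
COMPARE_OP bool(<) → 1 vs 2 = True. Stack: [True]
POP_JUMP_IF_FALSE → pop True; no jump. Stack: []
LOAD_FAST_LOAD_FAST t,t → push 3,3. Stack: [3, 3]
BINARY_OP % → 3 % 3 = 0. Stack: [0]
STORE_FAST t → t=0. Stack: []
LOAD_CONST → push 30. Stack: [30]
STORE_FAST t → t=30. Stack: []
LOAD_FAST_LOAD_FAST t,w → push 30,10. Stack: [30, 10]
BINARY_OP // → 30 // 10 = 3. Stack: [3]
STORE_FAST t → t=3. Stack: []
LOAD_FAST i → push 1. Stack: [1]
LOAD_CONST → push 1. Stack: [1, 1]
BINARY_OP + → 1 + 1 = 2. Stack: [2]
STORE_FAST i → i=2. Stack: []
LOAD_FAST i → push 2. Stack: [2]
LOAD_CONST → push 2. Stack: [2, 2]
COMPARE_OP bool(<) → 2 vs 2 = False. Stack: [False]
POP_JUMP_IF_FALSE → pop False; jump. Stack: []
LOAD_FAST t → push 3. Stack: [3]
RETURN_VALUE → return 3.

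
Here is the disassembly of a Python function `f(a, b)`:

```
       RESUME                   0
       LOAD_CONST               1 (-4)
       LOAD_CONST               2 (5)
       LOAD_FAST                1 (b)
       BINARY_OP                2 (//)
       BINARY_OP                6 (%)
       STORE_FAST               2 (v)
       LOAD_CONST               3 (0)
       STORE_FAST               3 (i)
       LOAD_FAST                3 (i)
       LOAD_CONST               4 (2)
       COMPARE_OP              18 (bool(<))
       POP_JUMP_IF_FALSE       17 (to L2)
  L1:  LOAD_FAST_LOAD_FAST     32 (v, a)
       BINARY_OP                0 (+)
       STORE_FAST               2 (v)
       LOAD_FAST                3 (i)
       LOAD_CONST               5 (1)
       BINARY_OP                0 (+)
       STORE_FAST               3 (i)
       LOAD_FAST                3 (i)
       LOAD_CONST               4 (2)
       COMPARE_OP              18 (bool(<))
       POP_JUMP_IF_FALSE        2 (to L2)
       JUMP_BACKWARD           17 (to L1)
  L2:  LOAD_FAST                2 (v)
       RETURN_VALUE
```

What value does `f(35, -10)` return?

70

LOAD_CONST → push -4. Stack: [-4]
LOAD_CONST → push 5. Stack: [-4, 5]
LOAD_FAST b → push -10. Stack: [-4, 5, -10]
BINARY_OP // → 5 // -10 = -1. Stack: [-4, -1]
BINARY_OP % → -4 % -1 = 0. Stack: [0]
STORE_FAST v → v=0. Stack: []
LOAD_CONST → push 0. Stack: [0]
STORE_FAST i → i=0. Stack: []
LOAD_FAST i → push 0. Stack: [0]
LOAD_CONST → push 2. Stack: [0, 2]
COMPARE_OP bool(<) → 0 vs 2 = True. Stack: [True]
POP_JUMP_IF_FALSE → pop True; no jump. Stack: []
LOAD_FAST_LOAD_FAST v,a → push 0,35. Stack: [0, 35]
BINARY_OP + → 0 + 35 = 35. Stack: [35]
STORE_FAST v → v=35. Stack: []
LOAD_FAST i → push 0. Stack: [0]
LOAD_CONST → push 1. Stack: [0, 1]
BINARY_OP + → 0 + 1 = 1. Stack: [1]
STORE_FAST i → i=1. Stack: []
LOAD_FAST i → push 1. Stack: [1]
LOAD_CONST → push 2. Stack: [1, 2]
COMPARE_OP bool(<) → 1 vs 2 = True. Stack: [True]
POP_JUMP_IF_FALSE → pop True; no jump. Stack: []
LOAD_FAST_LOAD_FAST v,a → push 35,35. Stack: [35, 35]
BINARY_OP + → 35 + 35 = 70. Stack: [70]
STORE_FAST v → v=70. Stack: []
LOAD_FAST i → push 1. Stack: [1]
LOAD_CONST → push 1. Stack: [1, 1]
BINARY_OP + → 1 + 1 = 2. Stack: [2]
STORE_FAST i → i=2. Stack: []
LOAD_FAST i → push 2. Stack: [2]
LOAD_CONST → push 2. Stack: [2, 2]
COMPARE_OP bool(<) → 2 vs 2 = False. Stack: [False]
POP_JUMP_IF_FALSE → pop False; jump. Stack: []
LOAD_FAST v → push 70. Stack: [70]
RETURN_VALUE → return 70.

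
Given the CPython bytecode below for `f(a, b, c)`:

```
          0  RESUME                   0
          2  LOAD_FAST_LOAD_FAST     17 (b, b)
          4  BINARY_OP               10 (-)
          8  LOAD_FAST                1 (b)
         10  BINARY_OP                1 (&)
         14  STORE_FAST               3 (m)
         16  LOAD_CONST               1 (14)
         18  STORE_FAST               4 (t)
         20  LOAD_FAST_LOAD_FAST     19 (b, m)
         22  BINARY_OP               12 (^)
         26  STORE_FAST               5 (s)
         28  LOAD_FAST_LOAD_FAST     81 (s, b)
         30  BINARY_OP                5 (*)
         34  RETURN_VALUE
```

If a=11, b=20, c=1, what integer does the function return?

LOAD_FAST_LOAD_FAST b,b → push 20,20. Stack: [20, 20]
BINARY_OP - → 20 - 20 = 0. Stack: [0]
LOAD_FAST b → push 20. Stack: [0, 20]
BINARY_OP & → 0 & 20 = 0. Stack: [0]
STORE_FAST m → m=0. Stack: []
LOAD_CONST → push 14. Stack: [14]
STORE_FAST t → t=14. Stack: []
LOAD_FAST_LOAD_FAST b,m → push 20,0. Stack: [20, 0]
BINARY_OP ^ → 20 ^ 0 = 20. Stack: [20]
STORE_FAST s → s=20. Stack: []
LOAD_FAST_LOAD_FAST s,b → push 20,20. Stack: [20, 20]
BINARY_OP * → 20 * 20 = 400. Stack: [400]
RETURN_VALUE → return 400.

400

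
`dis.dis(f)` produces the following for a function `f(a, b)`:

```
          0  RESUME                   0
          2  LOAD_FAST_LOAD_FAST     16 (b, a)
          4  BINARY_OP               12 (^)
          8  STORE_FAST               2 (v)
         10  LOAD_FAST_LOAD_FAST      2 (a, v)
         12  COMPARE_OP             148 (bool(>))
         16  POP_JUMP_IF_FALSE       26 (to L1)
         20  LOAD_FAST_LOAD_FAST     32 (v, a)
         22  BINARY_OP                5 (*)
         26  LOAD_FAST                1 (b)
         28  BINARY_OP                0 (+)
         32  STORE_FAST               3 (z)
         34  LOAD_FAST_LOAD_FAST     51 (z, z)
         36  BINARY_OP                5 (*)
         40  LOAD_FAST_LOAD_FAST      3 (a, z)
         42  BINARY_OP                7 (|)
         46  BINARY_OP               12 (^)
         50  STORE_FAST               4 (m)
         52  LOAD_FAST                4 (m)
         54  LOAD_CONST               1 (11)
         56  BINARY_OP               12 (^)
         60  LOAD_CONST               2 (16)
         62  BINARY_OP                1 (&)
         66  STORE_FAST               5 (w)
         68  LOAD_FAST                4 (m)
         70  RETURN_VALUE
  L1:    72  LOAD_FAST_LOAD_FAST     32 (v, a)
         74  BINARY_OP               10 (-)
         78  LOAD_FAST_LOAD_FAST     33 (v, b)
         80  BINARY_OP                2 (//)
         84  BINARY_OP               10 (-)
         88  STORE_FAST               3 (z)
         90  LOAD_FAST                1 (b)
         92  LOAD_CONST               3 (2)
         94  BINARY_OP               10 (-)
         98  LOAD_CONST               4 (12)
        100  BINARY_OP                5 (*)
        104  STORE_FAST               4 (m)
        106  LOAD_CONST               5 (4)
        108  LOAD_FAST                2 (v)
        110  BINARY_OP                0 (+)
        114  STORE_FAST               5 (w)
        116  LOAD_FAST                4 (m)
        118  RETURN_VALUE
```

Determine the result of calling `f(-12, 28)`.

-99860

LOAD_FAST_LOAD_FAST b,a → push 28,-12. Stack: [28, -12]
BINARY_OP ^ → 28 ^ -12 = -24. Stack: [-24]
STORE_FAST v → v=-24. Stack: []
LOAD_FAST_LOAD_FAST a,v → push -12,-24. Stack: [-12, -24]
COMPARE_OP bool(>) → -12 vs -24 = True. Stack: [True]
POP_JUMP_IF_FALSE → pop True; no jump. Stack: []
LOAD_FAST_LOAD_FAST v,a → push -24,-12. Stack: [-24, -12]
BINARY_OP * → -24 * -12 = 288. Stack: [288]
LOAD_FAST b → push 28. Stack: [288, 28]
BINARY_OP + → 288 + 28 = 316. Stack: [316]
STORE_FAST z → z=316. Stack: []
LOAD_FAST_LOAD_FAST z,z → push 316,316. Stack: [316, 316]
BINARY_OP * → 316 * 316 = 99856. Stack: [99856]
LOAD_FAST_LOAD_FAST a,z → push -12,316. Stack: [99856, -12, 316]
BINARY_OP | → -12 | 316 = -4. Stack: [99856, -4]
BINARY_OP ^ → 99856 ^ -4 = -99860. Stack: [-99860]
STORE_FAST m → m=-99860. Stack: []
LOAD_FAST m → push -99860. Stack: [-99860]
LOAD_CONST → push 11. Stack: [-99860, 11]
BINARY_OP ^ → -99860 ^ 11 = -99865. Stack: [-99865]
LOAD_CONST → push 16. Stack: [-99865, 16]
BINARY_OP & → -99865 & 16 = 0. Stack: [0]
STORE_FAST w → w=0. Stack: []
LOAD_FAST m → push -99860. Stack: [-99860]
RETURN_VALUE → return -99860.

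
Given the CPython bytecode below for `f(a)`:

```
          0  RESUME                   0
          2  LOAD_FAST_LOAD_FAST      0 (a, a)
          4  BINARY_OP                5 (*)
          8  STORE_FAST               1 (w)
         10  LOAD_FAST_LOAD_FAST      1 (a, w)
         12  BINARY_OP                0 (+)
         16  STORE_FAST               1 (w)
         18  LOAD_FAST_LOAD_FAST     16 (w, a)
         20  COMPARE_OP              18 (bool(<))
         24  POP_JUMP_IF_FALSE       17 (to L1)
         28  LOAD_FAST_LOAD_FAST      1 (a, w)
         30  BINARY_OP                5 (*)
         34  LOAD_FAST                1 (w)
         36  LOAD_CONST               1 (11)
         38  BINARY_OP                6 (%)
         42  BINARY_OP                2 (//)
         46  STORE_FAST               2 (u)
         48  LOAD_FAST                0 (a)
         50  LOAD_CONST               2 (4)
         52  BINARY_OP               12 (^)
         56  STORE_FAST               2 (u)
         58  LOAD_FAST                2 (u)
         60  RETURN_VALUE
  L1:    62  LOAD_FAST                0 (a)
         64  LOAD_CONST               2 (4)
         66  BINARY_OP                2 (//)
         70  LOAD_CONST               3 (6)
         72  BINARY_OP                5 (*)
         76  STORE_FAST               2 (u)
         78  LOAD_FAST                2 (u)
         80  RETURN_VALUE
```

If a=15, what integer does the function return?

LOAD_FAST_LOAD_FAST a,a → push 15,15. Stack: [15, 15]
BINARY_OP * → 15 * 15 = 225. Stack: [225]
STORE_FAST w → w=225. Stack: []
LOAD_FAST_LOAD_FAST a,w → push 15,225. Stack: [15, 225]
BINARY_OP + → 15 + 225 = 240. Stack: [240]
STORE_FAST w → w=240. Stack: []
LOAD_FAST_LOAD_FAST w,a → push 240,15. Stack: [240, 15]
COMPARE_OP bool(<) → 240 vs 15 = False. Stack: [False]
POP_JUMP_IF_FALSE → pop False; jump. Stack: []
LOAD_FAST a → push 15. Stack: [15]
LOAD_CONST → push 4. Stack: [15, 4]
BINARY_OP // → 15 // 4 = 3. Stack: [3]
LOAD_CONST → push 6. Stack: [3, 6]
BINARY_OP * → 3 * 6 = 18. Stack: [18]
STORE_FAST u → u=18. Stack: []
LOAD_FAST u → push 18. Stack: [18]
RETURN_VALUE → return 18.

18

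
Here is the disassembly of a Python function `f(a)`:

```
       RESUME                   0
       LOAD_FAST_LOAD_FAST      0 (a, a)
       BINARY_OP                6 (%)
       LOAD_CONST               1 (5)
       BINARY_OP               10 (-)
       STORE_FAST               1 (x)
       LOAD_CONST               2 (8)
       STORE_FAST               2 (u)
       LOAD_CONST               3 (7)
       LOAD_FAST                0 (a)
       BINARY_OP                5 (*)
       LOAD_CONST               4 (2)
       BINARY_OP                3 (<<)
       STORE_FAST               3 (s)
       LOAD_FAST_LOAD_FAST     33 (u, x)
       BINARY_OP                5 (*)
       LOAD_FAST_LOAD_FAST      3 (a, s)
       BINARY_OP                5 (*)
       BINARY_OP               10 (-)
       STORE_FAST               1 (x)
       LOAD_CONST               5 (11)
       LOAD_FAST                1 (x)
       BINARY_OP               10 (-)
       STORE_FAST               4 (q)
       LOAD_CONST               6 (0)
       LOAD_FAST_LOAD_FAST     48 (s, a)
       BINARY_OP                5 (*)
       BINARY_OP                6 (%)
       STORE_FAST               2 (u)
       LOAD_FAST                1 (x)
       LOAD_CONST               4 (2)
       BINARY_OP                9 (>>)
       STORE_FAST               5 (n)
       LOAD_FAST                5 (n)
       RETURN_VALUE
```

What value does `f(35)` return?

-8585

LOAD_FAST_LOAD_FAST a,a → push 35,35. Stack: [35, 35]
BINARY_OP % → 35 % 35 = 0. Stack: [0]
LOAD_CONST → push 5. Stack: [0, 5]
BINARY_OP - → 0 - 5 = -5. Stack: [-5]
STORE_FAST x → x=-5. Stack: []
LOAD_CONST → push 8. Stack: [8]
STORE_FAST u → u=8. Stack: []
LOAD_CONST → push 7. Stack: [7]
LOAD_FAST a → push 35. Stack: [7, 35]
BINARY_OP * → 7 * 35 = 245. Stack: [245]
LOAD_CONST → push 2. Stack: [245, 2]
BINARY_OP << → 245 << 2 = 980. Stack: [980]
STORE_FAST s → s=980. Stack: []
LOAD_FAST_LOAD_FAST u,x → push 8,-5. Stack: [8, -5]
BINARY_OP * → 8 * -5 = -40. Stack: [-40]
LOAD_FAST_LOAD_FAST a,s → push 35,980. Stack: [-40, 35, 980]
BINARY_OP * → 35 * 980 = 34300. Stack: [-40, 34300]
BINARY_OP - → -40 - 34300 = -34340. Stack: [-34340]
STORE_FAST x → x=-34340. Stack: []
LOAD_CONST → push 11. Stack: [11]
LOAD_FAST x → push -34340. Stack: [11, -34340]
BINARY_OP - → 11 - -34340 = 34351. Stack: [34351]
STORE_FAST q → q=34351. Stack: []
LOAD_CONST → push 0. Stack: [0]
LOAD_FAST_LOAD_FAST s,a → push 980,35. Stack: [0, 980, 35]
BINARY_OP * → 980 * 35 = 34300. Stack: [0, 34300]
BINARY_OP % → 0 % 34300 = 0. Stack: [0]
STORE_FAST u → u=0. Stack: []
LOAD_FAST x → push -34340. Stack: [-34340]
LOAD_CONST → push 2. Stack: [-34340, 2]
BINARY_OP >> → -34340 >> 2 = -8585. Stack: [-8585]
STORE_FAST n → n=-8585. Stack: []
LOAD_FAST n → push -8585. Stack: [-8585]
RETURN_VALUE → return -8585.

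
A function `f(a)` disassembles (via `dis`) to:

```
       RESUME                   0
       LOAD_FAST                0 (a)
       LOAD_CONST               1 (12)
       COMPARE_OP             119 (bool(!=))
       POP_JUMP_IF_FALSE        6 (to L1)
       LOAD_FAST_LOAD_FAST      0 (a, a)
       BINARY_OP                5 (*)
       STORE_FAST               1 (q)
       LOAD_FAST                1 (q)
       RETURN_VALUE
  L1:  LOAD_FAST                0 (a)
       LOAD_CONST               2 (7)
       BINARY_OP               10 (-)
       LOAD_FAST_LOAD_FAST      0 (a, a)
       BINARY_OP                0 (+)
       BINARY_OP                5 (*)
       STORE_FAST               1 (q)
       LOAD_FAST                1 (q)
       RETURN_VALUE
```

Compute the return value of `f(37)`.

LOAD_FAST a → push 37. Stack: [37]
LOAD_CONST → push 12. Stack: [37, 12]
COMPARE_OP bool(!=) → 37 vs 12 = True. Stack: [True]
POP_JUMP_IF_FALSE → pop True; no jump. Stack: []
LOAD_FAST_LOAD_FAST a,a → push 37,37. Stack: [37, 37]
BINARY_OP * → 37 * 37 = 1369. Stack: [1369]
STORE_FAST q → q=1369. Stack: []
LOAD_FAST q → push 1369. Stack: [1369]
RETURN_VALUE → return 1369.

1369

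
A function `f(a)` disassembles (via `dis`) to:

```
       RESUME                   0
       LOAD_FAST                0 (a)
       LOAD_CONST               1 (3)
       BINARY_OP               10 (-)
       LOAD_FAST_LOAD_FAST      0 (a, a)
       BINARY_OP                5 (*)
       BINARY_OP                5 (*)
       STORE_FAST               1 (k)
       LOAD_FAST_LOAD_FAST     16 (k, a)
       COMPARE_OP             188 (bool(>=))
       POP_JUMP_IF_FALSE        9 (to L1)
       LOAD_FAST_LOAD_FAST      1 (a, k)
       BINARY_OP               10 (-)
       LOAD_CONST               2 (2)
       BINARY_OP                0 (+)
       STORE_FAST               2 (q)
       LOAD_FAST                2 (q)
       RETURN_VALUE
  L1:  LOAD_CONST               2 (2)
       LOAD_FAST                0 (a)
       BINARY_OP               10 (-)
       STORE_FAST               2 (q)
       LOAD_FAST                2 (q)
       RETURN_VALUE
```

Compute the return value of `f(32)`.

LOAD_FAST a → push 32. Stack: [32]
LOAD_CONST → push 3. Stack: [32, 3]
BINARY_OP - → 32 - 3 = 29. Stack: [29]
LOAD_FAST_LOAD_FAST a,a → push 32,32. Stack: [29, 32, 32]
BINARY_OP * → 32 * 32 = 1024. Stack: [29, 1024]
BINARY_OP * → 29 * 1024 = 29696. Stack: [29696]
STORE_FAST k → k=29696. Stack: []
LOAD_FAST_LOAD_FAST k,a → push 29696,32. Stack: [29696, 32]
COMPARE_OP bool(>=) → 29696 vs 32 = True. Stack: [True]
POP_JUMP_IF_FALSE → pop True; no jump. Stack: []
LOAD_FAST_LOAD_FAST a,k → push 32,29696. Stack: [32, 29696]
BINARY_OP - → 32 - 29696 = -29664. Stack: [-29664]
LOAD_CONST → push 2. Stack: [-29664, 2]
BINARY_OP + → -29664 + 2 = -29662. Stack: [-29662]
STORE_FAST q → q=-29662. Stack: []
LOAD_FAST q → push -29662. Stack: [-29662]
RETURN_VALUE → return -29662.

-29662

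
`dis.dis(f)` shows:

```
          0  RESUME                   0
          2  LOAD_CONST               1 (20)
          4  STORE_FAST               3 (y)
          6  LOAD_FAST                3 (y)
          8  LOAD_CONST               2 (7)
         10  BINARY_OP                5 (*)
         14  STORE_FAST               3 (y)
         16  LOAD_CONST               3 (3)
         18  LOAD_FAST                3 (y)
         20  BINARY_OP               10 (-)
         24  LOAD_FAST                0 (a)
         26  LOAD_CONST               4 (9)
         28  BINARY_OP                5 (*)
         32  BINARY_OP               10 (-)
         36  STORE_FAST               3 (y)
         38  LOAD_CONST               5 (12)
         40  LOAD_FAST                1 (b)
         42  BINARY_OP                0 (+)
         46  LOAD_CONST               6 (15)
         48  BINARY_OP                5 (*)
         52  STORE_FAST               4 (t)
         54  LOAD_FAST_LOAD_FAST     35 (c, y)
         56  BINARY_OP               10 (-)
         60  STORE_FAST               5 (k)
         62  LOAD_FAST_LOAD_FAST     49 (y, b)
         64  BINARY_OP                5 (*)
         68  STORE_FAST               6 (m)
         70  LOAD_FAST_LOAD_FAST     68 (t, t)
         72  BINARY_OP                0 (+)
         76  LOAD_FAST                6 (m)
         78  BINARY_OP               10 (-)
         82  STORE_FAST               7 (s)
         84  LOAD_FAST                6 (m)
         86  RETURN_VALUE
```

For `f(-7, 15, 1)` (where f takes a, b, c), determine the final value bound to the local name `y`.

-74

LOAD_CONST → push 20. Stack: [20]
STORE_FAST y → y=20. Stack: []
LOAD_FAST y → push 20. Stack: [20]
LOAD_CONST → push 7. Stack: [20, 7]
BINARY_OP * → 20 * 7 = 140. Stack: [140]
STORE_FAST y → y=140. Stack: []
LOAD_CONST → push 3. Stack: [3]
LOAD_FAST y → push 140. Stack: [3, 140]
BINARY_OP - → 3 - 140 = -137. Stack: [-137]
LOAD_FAST a → push -7. Stack: [-137, -7]
LOAD_CONST → push 9. Stack: [-137, -7, 9]
BINARY_OP * → -7 * 9 = -63. Stack: [-137, -63]
BINARY_OP - → -137 - -63 = -74. Stack: [-74]
STORE_FAST y → y=-74. Stack: []
LOAD_CONST → push 12. Stack: [12]
LOAD_FAST b → push 15. Stack: [12, 15]
BINARY_OP + → 12 + 15 = 27. Stack: [27]
LOAD_CONST → push 15. Stack: [27, 15]
BINARY_OP * → 27 * 15 = 405. Stack: [405]
STORE_FAST t → t=405. Stack: []
LOAD_FAST_LOAD_FAST c,y → push 1,-74. Stack: [1, -74]
BINARY_OP - → 1 - -74 = 75. Stack: [75]
STORE_FAST k → k=75. Stack: []
LOAD_FAST_LOAD_FAST y,b → push -74,15. Stack: [-74, 15]
BINARY_OP * → -74 * 15 = -1110. Stack: [-1110]
STORE_FAST m → m=-1110. Stack: []
LOAD_FAST_LOAD_FAST t,t → push 405,405. Stack: [405, 405]
BINARY_OP + → 405 + 405 = 810. Stack: [810]
LOAD_FAST m → push -1110. Stack: [810, -1110]
BINARY_OP - → 810 - -1110 = 1920. Stack: [1920]
STORE_FAST s → s=1920. Stack: []
LOAD_FAST m → push -1110. Stack: [-1110]
RETURN_VALUE → return -1110.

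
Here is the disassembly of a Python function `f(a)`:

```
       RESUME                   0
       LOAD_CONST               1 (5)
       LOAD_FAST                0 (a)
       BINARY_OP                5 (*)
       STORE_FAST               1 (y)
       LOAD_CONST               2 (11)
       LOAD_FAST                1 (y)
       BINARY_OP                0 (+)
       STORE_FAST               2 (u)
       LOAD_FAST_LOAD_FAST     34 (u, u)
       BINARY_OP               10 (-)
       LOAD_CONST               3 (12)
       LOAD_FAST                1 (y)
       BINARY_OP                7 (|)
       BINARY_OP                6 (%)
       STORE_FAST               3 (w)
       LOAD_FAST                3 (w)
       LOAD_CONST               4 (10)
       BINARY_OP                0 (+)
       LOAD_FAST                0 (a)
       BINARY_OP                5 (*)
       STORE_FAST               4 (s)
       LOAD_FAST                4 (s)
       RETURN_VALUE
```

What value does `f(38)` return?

380

LOAD_CONST → push 5. Stack: [5]
LOAD_FAST a → push 38. Stack: [5, 38]
BINARY_OP * → 5 * 38 = 190. Stack: [190]
STORE_FAST y → y=190. Stack: []
LOAD_CONST → push 11. Stack: [11]
LOAD_FAST y → push 190. Stack: [11, 190]
BINARY_OP + → 11 + 190 = 201. Stack: [201]
STORE_FAST u → u=201. Stack: []
LOAD_FAST_LOAD_FAST u,u → push 201,201. Stack: [201, 201]
BINARY_OP - → 201 - 201 = 0. Stack: [0]
LOAD_CONST → push 12. Stack: [0, 12]
LOAD_FAST y → push 190. Stack: [0, 12, 190]
BINARY_OP | → 12 | 190 = 190. Stack: [0, 190]
BINARY_OP % → 0 % 190 = 0. Stack: [0]
STORE_FAST w → w=0. Stack: []
LOAD_FAST w → push 0. Stack: [0]
LOAD_CONST → push 10. Stack: [0, 10]
BINARY_OP + → 0 + 10 = 10. Stack: [10]
LOAD_FAST a → push 38. Stack: [10, 38]
BINARY_OP * → 10 * 38 = 380. Stack: [380]
STORE_FAST s → s=380. Stack: []
LOAD_FAST s → push 380. Stack: [380]
RETURN_VALUE → return 380.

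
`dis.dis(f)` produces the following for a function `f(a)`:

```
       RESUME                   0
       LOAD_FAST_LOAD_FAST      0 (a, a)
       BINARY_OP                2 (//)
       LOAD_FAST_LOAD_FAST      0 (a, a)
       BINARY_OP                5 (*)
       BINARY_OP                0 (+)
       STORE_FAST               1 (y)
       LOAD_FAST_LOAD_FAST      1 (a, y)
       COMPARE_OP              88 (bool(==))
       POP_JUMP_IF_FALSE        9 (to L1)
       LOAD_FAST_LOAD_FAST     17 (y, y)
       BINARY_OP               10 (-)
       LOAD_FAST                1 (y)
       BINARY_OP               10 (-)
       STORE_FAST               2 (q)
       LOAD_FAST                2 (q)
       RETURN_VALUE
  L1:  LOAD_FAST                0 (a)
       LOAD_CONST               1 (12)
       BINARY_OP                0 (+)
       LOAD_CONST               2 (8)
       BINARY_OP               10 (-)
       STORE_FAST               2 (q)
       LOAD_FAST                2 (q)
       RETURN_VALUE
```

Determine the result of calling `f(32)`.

36

LOAD_FAST_LOAD_FAST a,a → push 32,32. Stack: [32, 32]
BINARY_OP // → 32 // 32 = 1. Stack: [1]
LOAD_FAST_LOAD_FAST a,a → push 32,32. Stack: [1, 32, 32]
BINARY_OP * → 32 * 32 = 1024. Stack: [1, 1024]
BINARY_OP + → 1 + 1024 = 1025. Stack: [1025]
STORE_FAST y → y=1025. Stack: []
LOAD_FAST_LOAD_FAST a,y → push 32,1025. Stack: [32, 1025]
COMPARE_OP bool(==) → 32 vs 1025 = False. Stack: [False]
POP_JUMP_IF_FALSE → pop False; jump. Stack: []
LOAD_FAST a → push 32. Stack: [32]
LOAD_CONST → push 12. Stack: [32, 12]
BINARY_OP + → 32 + 12 = 44. Stack: [44]
LOAD_CONST → push 8. Stack: [44, 8]
BINARY_OP - → 44 - 8 = 36. Stack: [36]
STORE_FAST q → q=36. Stack: []
LOAD_FAST q → push 36. Stack: [36]
RETURN_VALUE → return 36.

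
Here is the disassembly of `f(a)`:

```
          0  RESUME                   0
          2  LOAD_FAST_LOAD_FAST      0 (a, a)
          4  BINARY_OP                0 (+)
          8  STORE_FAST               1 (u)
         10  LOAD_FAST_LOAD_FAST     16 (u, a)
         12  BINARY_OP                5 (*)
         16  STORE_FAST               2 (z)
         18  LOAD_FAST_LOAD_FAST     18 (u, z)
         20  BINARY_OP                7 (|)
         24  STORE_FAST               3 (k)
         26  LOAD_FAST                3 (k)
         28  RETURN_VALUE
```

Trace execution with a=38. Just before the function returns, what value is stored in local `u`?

LOAD_FAST_LOAD_FAST a,a → push 38,38. Stack: [38, 38]
BINARY_OP + → 38 + 38 = 76. Stack: [76]
STORE_FAST u → u=76. Stack: []
LOAD_FAST_LOAD_FAST u,a → push 76,38. Stack: [76, 38]
BINARY_OP * → 76 * 38 = 2888. Stack: [2888]
STORE_FAST z → z=2888. Stack: []
LOAD_FAST_LOAD_FAST u,z → push 76,2888. Stack: [76, 2888]
BINARY_OP | → 76 | 2888 = 2892. Stack: [2892]
STORE_FAST k → k=2892. Stack: []
LOAD_FAST k → push 2892. Stack: [2892]
RETURN_VALUE → return 2892.

76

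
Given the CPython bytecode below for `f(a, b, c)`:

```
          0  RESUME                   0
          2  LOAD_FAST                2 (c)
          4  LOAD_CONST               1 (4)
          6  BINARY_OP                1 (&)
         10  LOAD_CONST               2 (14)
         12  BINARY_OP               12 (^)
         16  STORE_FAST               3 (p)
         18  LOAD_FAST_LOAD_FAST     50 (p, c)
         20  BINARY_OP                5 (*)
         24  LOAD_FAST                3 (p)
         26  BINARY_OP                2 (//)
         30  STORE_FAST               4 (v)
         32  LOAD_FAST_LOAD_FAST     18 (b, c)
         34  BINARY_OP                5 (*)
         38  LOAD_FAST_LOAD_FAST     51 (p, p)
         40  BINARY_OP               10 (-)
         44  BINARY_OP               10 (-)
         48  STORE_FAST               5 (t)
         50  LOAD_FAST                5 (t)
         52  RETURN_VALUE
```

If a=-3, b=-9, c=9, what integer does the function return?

-81

LOAD_FAST c → push 9. Stack: [9]
LOAD_CONST → push 4. Stack: [9, 4]
BINARY_OP & → 9 & 4 = 0. Stack: [0]
LOAD_CONST → push 14. Stack: [0, 14]
BINARY_OP ^ → 0 ^ 14 = 14. Stack: [14]
STORE_FAST p → p=14. Stack: []
LOAD_FAST_LOAD_FAST p,c → push 14,9. Stack: [14, 9]
BINARY_OP * → 14 * 9 = 126. Stack: [126]
LOAD_FAST p → push 14. Stack: [126, 14]
BINARY_OP // → 126 // 14 = 9. Stack: [9]
STORE_FAST v → v=9. Stack: []
LOAD_FAST_LOAD_FAST b,c → push -9,9. Stack: [-9, 9]
BINARY_OP * → -9 * 9 = -81. Stack: [-81]
LOAD_FAST_LOAD_FAST p,p → push 14,14. Stack: [-81, 14, 14]
BINARY_OP - → 14 - 14 = 0. Stack: [-81, 0]
BINARY_OP - → -81 - 0 = -81. Stack: [-81]
STORE_FAST t → t=-81. Stack: []
LOAD_FAST t → push -81. Stack: [-81]
RETURN_VALUE → return -81.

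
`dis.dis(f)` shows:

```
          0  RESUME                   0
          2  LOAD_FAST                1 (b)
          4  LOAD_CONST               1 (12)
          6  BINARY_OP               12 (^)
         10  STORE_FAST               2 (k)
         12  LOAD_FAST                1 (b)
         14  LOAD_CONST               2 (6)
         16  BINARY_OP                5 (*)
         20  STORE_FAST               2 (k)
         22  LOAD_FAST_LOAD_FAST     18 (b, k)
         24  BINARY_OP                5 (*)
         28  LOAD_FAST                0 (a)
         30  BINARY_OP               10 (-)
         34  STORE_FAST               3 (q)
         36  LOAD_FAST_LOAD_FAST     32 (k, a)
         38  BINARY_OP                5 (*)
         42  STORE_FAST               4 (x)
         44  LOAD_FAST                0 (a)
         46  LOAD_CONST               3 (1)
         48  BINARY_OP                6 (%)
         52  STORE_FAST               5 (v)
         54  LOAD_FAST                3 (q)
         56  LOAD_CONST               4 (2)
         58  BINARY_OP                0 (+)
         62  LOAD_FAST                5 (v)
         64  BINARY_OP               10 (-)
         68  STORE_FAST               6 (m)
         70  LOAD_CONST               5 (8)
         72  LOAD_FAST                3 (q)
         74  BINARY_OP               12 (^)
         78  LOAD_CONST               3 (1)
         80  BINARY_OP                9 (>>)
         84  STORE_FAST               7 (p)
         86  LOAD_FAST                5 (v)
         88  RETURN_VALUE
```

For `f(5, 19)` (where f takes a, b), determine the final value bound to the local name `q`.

2161

LOAD_FAST b → push 19. Stack: [19]
LOAD_CONST → push 12. Stack: [19, 12]
BINARY_OP ^ → 19 ^ 12 = 31. Stack: [31]
STORE_FAST k → k=31. Stack: []
LOAD_FAST b → push 19. Stack: [19]
LOAD_CONST → push 6. Stack: [19, 6]
BINARY_OP * → 19 * 6 = 114. Stack: [114]
STORE_FAST k → k=114. Stack: []
LOAD_FAST_LOAD_FAST b,k → push 19,114. Stack: [19, 114]
BINARY_OP * → 19 * 114 = 2166. Stack: [2166]
LOAD_FAST a → push 5. Stack: [2166, 5]
BINARY_OP - → 2166 - 5 = 2161. Stack: [2161]
STORE_FAST q → q=2161. Stack: []
LOAD_FAST_LOAD_FAST k,a → push 114,5. Stack: [114, 5]
BINARY_OP * → 114 * 5 = 570. Stack: [570]
STORE_FAST x → x=570. Stack: []
LOAD_FAST a → push 5. Stack: [5]
LOAD_CONST → push 1. Stack: [5, 1]
BINARY_OP % → 5 % 1 = 0. Stack: [0]
STORE_FAST v → v=0. Stack: []
LOAD_FAST q → push 2161. Stack: [2161]
LOAD_CONST → push 2. Stack: [2161, 2]
BINARY_OP + → 2161 + 2 = 2163. Stack: [2163]
LOAD_FAST v → push 0. Stack: [2163, 0]
BINARY_OP - → 2163 - 0 = 2163. Stack: [2163]
STORE_FAST m → m=2163. Stack: []
LOAD_CONST → push 8. Stack: [8]
LOAD_FAST q → push 2161. Stack: [8, 2161]
BINARY_OP ^ → 8 ^ 2161 = 2169. Stack: [2169]
LOAD_CONST → push 1. Stack: [2169, 1]
BINARY_OP >> → 2169 >> 1 = 1084. Stack: [1084]
STORE_FAST p → p=1084. Stack: []
LOAD_FAST v → push 0. Stack: [0]
RETURN_VALUE → return 0.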